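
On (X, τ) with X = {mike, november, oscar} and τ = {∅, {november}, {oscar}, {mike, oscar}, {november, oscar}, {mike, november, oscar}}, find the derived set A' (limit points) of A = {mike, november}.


A' = ∅

For each x ∈ X, list the open sets U ∈ τ with x ∈ U, then check whether U ∩ (A ∖ {x}) ≠ ∅ for every such U.
  x = mike: open {mike, oscar} ∋ x has {mike, oscar} ∩ (A ∖ {mike}) = ∅, so x is NOT a limit point.
  x = november: open {november} ∋ x has {november} ∩ (A ∖ {november}) = ∅, so x is NOT a limit point.
  x = oscar: open {oscar} ∋ x has {oscar} ∩ (A ∖ {oscar}) = ∅, so x is NOT a limit point.
Collecting: A' = ∅.


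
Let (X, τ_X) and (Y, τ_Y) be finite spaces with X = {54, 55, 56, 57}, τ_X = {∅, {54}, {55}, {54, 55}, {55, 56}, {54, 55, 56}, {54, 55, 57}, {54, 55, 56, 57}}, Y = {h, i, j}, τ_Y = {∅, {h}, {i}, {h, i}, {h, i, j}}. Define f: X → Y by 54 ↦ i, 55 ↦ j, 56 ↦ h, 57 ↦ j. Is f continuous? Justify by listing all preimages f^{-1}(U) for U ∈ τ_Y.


f is NOT continuous.

Compute f^{-1}(U) for each U ∈ τ_Y:
  U = ∅: f^{-1}(U) = ∅ ∈ τ_X ✓.
  U = {h}: f^{-1}(U) = {56} ∉ τ_X ✗.
  U = {i}: f^{-1}(U) = {54} ∈ τ_X ✓.
  U = {h, i}: f^{-1}(U) = {54, 56} ∉ τ_X ✗.
  U = {h, i, j}: f^{-1}(U) = {54, 55, 56, 57} ∈ τ_X ✓.
Found U = {h} with f^{-1}(U) = {56} not in τ_X. Therefore f is NOT continuous.


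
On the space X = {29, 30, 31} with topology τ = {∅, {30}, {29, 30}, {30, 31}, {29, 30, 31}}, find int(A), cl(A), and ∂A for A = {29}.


int(A) = ∅, cl(A) = {29}, ∂A = {29}.

Closed sets in (X, τ) are complements of opens:
  closed(X, τ) = {∅, {29}, {31}, {29, 31}, {29, 30, 31}}.
int(A) = ⋃ {U ∈ τ : U ⊆ A}. Opens contained in A: ∅.
Taking the union of these: int(A) = ∅.
cl(A) = ⋂ {C closed : A ⊆ C}. Closed sets containing A: {29}, {29, 31}, {29, 30, 31}.
Intersecting these: cl(A) = {29}.
∂A = cl(A) ∖ int(A) = {29} ∖ ∅ = {29}.


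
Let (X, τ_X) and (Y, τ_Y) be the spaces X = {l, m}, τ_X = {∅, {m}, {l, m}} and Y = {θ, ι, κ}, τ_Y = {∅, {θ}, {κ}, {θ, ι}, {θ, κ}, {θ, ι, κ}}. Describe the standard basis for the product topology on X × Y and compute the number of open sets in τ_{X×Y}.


Basis B = {∅ × ∅, {m} × {θ}, {m} × {κ}, {l, m} × {θ}, {l, m} × {κ}, {m} × {θ, ι}, {m} × {θ, κ}, {m} × {θ, ι, κ}, {l, m} × {θ, ι}, {l, m} × {θ, κ}, {l, m} × {θ, ι, κ}}; |τ_{X×Y}| = 18.

Enumerate products U × V with U ∈ τ_X, V ∈ τ_Y (deduplicated):
  ∅ × ∅ = {} (∅)
  {m} × {θ} = {(m,θ)}
  {m} × {κ} = {(m,κ)}
  {l, m} × {θ} = {(l,θ), (m,θ)}
  {l, m} × {κ} = {(l,κ), (m,κ)}
  {m} × {θ, ι} = {(m,θ), (m,ι)}
  {m} × {θ, κ} = {(m,θ), (m,κ)}
  {m} × {θ, ι, κ} = {(m,θ), (m,ι), (m,κ)}
  {l, m} × {θ, ι} = {(l,θ), (l,ι), (m,θ), (m,ι)}
  {l, m} × {θ, κ} = {(l,θ), (l,κ), (m,θ), (m,κ)}
  {l, m} × {θ, ι, κ} = {(l,θ), (l,ι), (l,κ), (m,θ), (m,ι), (m,κ)}
These 11 distinct sets form the basis B.
Close under arbitrary unions to get τ_{X×Y}; counting gives |τ_{X×Y}| = 18.


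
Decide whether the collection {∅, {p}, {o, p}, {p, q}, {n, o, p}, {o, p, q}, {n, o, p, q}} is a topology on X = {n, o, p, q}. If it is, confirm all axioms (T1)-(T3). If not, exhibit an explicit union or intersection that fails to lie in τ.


τ IS a topology on X.

Axiom (T1): ∅ ∈ τ? Yes; X ∈ τ? Yes.
Axiom (T2/T3): check pairwise unions and intersections of members of τ.
All pairwise intersections and unions checked — each lies in τ. Therefore τ satisfies (T1), (T2), (T3): it IS a topology on X.


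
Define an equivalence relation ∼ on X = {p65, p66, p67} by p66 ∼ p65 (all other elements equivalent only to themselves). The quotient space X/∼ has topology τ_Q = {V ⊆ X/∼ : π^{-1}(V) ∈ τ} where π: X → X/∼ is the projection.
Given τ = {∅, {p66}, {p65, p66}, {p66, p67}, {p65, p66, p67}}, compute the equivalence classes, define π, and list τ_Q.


X/∼ = {[p65=p66], [p67]}; |τ_Q| = 3.

Equivalence classes: [p65=p66], [p67].
Quotient map π: X → X/∼ sends p65 ↦ [p65=p66], p66 ↦ [p65=p66], p67 ↦ [p67].
For each subset V ⊆ X/∼, compute π^{-1}(V) ⊆ X and check whether π^{-1}(V) ∈ τ. V is open in τ_Q iff π^{-1}(V) ∈ τ.
  V = {}: π^{-1}(V) = ∅ ∈ τ ✓.
  V = {[p65=p66]}: π^{-1}(V) = {p65, p66} ∈ τ ✓.
  V = {[p67]}: π^{-1}(V) = {p67} ∉ τ ✗.
  V = {[p65=p66], [p67]}: π^{-1}(V) = {p65, p66, p67} ∈ τ ✓.
Open sets in the quotient: τ_Q = {{}, {[p65=p66]}, {[p65=p66], [p67]}} (3 elements).


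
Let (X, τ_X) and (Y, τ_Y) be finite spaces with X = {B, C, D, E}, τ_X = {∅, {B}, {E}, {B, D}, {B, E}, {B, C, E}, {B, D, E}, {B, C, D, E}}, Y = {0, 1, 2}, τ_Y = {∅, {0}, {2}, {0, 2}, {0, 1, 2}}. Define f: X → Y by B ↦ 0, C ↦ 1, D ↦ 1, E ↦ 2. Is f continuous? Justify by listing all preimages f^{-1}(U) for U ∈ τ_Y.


f IS continuous.

Compute f^{-1}(U) for each U ∈ τ_Y:
  U = ∅: f^{-1}(U) = ∅ ∈ τ_X ✓.
  U = {0}: f^{-1}(U) = {B} ∈ τ_X ✓.
  U = {2}: f^{-1}(U) = {E} ∈ τ_X ✓.
  U = {0, 2}: f^{-1}(U) = {B, E} ∈ τ_X ✓.
  U = {0, 1, 2}: f^{-1}(U) = {B, C, D, E} ∈ τ_X ✓.
Every preimage lies in τ_X, so f IS continuous.


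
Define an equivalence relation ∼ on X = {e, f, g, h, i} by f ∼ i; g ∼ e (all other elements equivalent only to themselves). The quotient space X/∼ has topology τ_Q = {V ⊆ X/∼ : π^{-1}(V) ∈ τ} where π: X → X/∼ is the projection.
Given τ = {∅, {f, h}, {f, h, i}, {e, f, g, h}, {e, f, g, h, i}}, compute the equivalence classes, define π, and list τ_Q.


X/∼ = {[e=g], [f=i], [h]}; |τ_Q| = 3.

Equivalence classes: [e=g], [f=i], [h].
Quotient map π: X → X/∼ sends e ↦ [e=g], f ↦ [f=i], g ↦ [e=g], h ↦ [h], i ↦ [f=i].
For each subset V ⊆ X/∼, compute π^{-1}(V) ⊆ X and check whether π^{-1}(V) ∈ τ. V is open in τ_Q iff π^{-1}(V) ∈ τ.
  V = {}: π^{-1}(V) = ∅ ∈ τ ✓.
  V = {[e=g]}: π^{-1}(V) = {e, g} ∉ τ ✗.
  V = {[f=i]}: π^{-1}(V) = {f, i} ∉ τ ✗.
  V = {[e=g], [f=i]}: π^{-1}(V) = {e, f, g, i} ∉ τ ✗.
  V = {[h]}: π^{-1}(V) = {h} ∉ τ ✗.
  V = {[e=g], [h]}: π^{-1}(V) = {e, g, h} ∉ τ ✗.
  V = {[f=i], [h]}: π^{-1}(V) = {f, h, i} ∈ τ ✓.
  V = {[e=g], [f=i], [h]}: π^{-1}(V) = {e, f, g, h, i} ∈ τ ✓.
Open sets in the quotient: τ_Q = {{}, {[f=i], [h]}, {[e=g], [f=i], [h]}} (3 elements).


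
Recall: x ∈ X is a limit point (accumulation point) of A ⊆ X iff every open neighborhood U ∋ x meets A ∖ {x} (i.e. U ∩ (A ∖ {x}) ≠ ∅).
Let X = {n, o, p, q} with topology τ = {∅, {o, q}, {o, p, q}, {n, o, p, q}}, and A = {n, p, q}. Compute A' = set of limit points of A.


A' = {n, o, p}

For each x ∈ X, list the open sets U ∈ τ with x ∈ U, then check whether U ∩ (A ∖ {x}) ≠ ∅ for every such U.
  x = n: opens ∋ x are {n, o, p, q}; each meets A ∖ {n}, so x IS a limit point.
  x = o: opens ∋ x are {o, q}, {o, p, q}, {n, o, p, q}; each meets A ∖ {o}, so x IS a limit point.
  x = p: opens ∋ x are {o, p, q}, {n, o, p, q}; each meets A ∖ {p}, so x IS a limit point.
  x = q: open {o, q} ∋ x has {o, q} ∩ (A ∖ {q}) = ∅, so x is NOT a limit point.
Collecting: A' = {n, o, p}.


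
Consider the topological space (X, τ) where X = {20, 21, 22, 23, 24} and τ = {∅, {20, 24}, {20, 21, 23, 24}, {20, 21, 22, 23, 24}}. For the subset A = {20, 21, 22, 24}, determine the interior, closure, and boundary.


int(A) = {20, 24}, cl(A) = {20, 21, 22, 23, 24}, ∂A = {21, 22, 23}.

Closed sets in (X, τ) are complements of opens:
  closed(X, τ) = {∅, {22}, {21, 22, 23}, {20, 21, 22, 23, 24}}.
int(A) = ⋃ {U ∈ τ : U ⊆ A}. Opens contained in A: ∅, {20, 24}.
Taking the union of these: int(A) = {20, 24}.
cl(A) = ⋂ {C closed : A ⊆ C}. Closed sets containing A: {20, 21, 22, 23, 24}.
Intersecting these: cl(A) = {20, 21, 22, 23, 24}.
∂A = cl(A) ∖ int(A) = {20, 21, 22, 23, 24} ∖ {20, 24} = {21, 22, 23}.


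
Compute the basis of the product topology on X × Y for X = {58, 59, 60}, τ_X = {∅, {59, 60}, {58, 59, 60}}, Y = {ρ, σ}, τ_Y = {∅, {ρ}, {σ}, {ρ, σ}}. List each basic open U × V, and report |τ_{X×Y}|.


Basis B = {∅ × ∅, {59, 60} × {ρ}, {59, 60} × {σ}, {58, 59, 60} × {ρ}, {58, 59, 60} × {σ}, {59, 60} × {ρ, σ}, {58, 59, 60} × {ρ, σ}}; |τ_{X×Y}| = 9.

Enumerate products U × V with U ∈ τ_X, V ∈ τ_Y (deduplicated):
  ∅ × ∅ = {} (∅)
  {59, 60} × {ρ} = {(59,ρ), (60,ρ)}
  {59, 60} × {σ} = {(59,σ), (60,σ)}
  {58, 59, 60} × {ρ} = {(58,ρ), (59,ρ), (60,ρ)}
  {58, 59, 60} × {σ} = {(58,σ), (59,σ), (60,σ)}
  {59, 60} × {ρ, σ} = {(59,ρ), (59,σ), (60,ρ), (60,σ)}
  {58, 59, 60} × {ρ, σ} = {(58,ρ), (58,σ), (59,ρ), (59,σ), (60,ρ), (60,σ)}
These 7 distinct sets form the basis B.
Close under arbitrary unions to get τ_{X×Y}; counting gives |τ_{X×Y}| = 9.


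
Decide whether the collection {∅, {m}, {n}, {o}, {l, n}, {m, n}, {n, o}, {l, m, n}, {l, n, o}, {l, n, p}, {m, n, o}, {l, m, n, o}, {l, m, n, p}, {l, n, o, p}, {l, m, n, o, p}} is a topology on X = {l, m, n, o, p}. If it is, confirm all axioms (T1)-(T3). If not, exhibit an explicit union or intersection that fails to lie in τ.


τ is NOT a topology on X.

Axiom (T1): ∅ ∈ τ? Yes; X ∈ τ? Yes.
Axiom (T2/T3): check pairwise unions and intersections of members of τ.
Counterexample for (T2): {m} ∪ {o} = {m, o} ∉ τ. Therefore τ is NOT a topology.


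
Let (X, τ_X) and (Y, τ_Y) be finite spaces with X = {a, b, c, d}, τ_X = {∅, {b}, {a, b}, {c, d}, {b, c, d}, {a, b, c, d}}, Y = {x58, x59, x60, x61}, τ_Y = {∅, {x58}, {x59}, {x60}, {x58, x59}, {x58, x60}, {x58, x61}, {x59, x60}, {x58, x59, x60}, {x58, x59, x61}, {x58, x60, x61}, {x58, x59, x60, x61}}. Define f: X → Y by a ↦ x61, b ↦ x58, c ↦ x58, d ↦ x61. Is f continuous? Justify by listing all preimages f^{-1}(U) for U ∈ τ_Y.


f is NOT continuous.

Compute f^{-1}(U) for each U ∈ τ_Y:
  U = ∅: f^{-1}(U) = ∅ ∈ τ_X ✓.
  U = {x58}: f^{-1}(U) = {b, c} ∉ τ_X ✗.
  U = {x59}: f^{-1}(U) = ∅ ∈ τ_X ✓.
  U = {x60}: f^{-1}(U) = ∅ ∈ τ_X ✓.
  U = {x58, x59}: f^{-1}(U) = {b, c} ∉ τ_X ✗.
  U = {x58, x60}: f^{-1}(U) = {b, c} ∉ τ_X ✗.
  U = {x58, x61}: f^{-1}(U) = {a, b, c, d} ∈ τ_X ✓.
  U = {x59, x60}: f^{-1}(U) = ∅ ∈ τ_X ✓.
  U = {x58, x59, x60}: f^{-1}(U) = {b, c} ∉ τ_X ✗.
  U = {x58, x59, x61}: f^{-1}(U) = {a, b, c, d} ∈ τ_X ✓.
  U = {x58, x60, x61}: f^{-1}(U) = {a, b, c, d} ∈ τ_X ✓.
  U = {x58, x59, x60, x61}: f^{-1}(U) = {a, b, c, d} ∈ τ_X ✓.
Found U = {x58} with f^{-1}(U) = {b, c} not in τ_X. Therefore f is NOT continuous.


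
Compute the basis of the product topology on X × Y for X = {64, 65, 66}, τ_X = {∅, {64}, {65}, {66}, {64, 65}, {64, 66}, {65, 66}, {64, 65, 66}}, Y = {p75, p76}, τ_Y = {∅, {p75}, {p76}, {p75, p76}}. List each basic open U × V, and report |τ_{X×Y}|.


Basis B = {∅ × ∅, {64} × {p75}, {64} × {p76}, {65} × {p75}, {65} × {p76}, {66} × {p75}, {66} × {p76}, {64} × {p75, p76}, {64, 65} × {p75}, {64, 66} × {p75}, {64, 65} × {p76}, {64, 66} × {p76}, {65} × {p75, p76}, {65, 66} × {p75}, {65, 66} × {p76}, {66} × {p75, p76}, {64, 65, 66} × {p75}, {64, 65, 66} × {p76}, {64, 65} × {p75, p76}, {64, 66} × {p75, p76}, {65, 66} × {p75, p76}, {64, 65, 66} × {p75, p76}}; |τ_{X×Y}| = 64.

Enumerate products U × V with U ∈ τ_X, V ∈ τ_Y (deduplicated):
  ∅ × ∅ = {} (∅)
  {64} × {p75} = {(64,p75)}
  {64} × {p76} = {(64,p76)}
  {65} × {p75} = {(65,p75)}
  {65} × {p76} = {(65,p76)}
  {66} × {p75} = {(66,p75)}
  {66} × {p76} = {(66,p76)}
  {64} × {p75, p76} = {(64,p75), (64,p76)}
  {64, 65} × {p75} = {(64,p75), (65,p75)}
  {64, 66} × {p75} = {(64,p75), (66,p75)}
  {64, 65} × {p76} = {(64,p76), (65,p76)}
  {64, 66} × {p76} = {(64,p76), (66,p76)}
  {65} × {p75, p76} = {(65,p75), (65,p76)}
  {65, 66} × {p75} = {(65,p75), (66,p75)}
  {65, 66} × {p76} = {(65,p76), (66,p76)}
  {66} × {p75, p76} = {(66,p75), (66,p76)}
  {64, 65, 66} × {p75} = {(64,p75), (65,p75), (66,p75)}
  {64, 65, 66} × {p76} = {(64,p76), (65,p76), (66,p76)}
  {64, 65} × {p75, p76} = {(64,p75), (64,p76), (65,p75), (65,p76)}
  {64, 66} × {p75, p76} = {(64,p75), (64,p76), (66,p75), (66,p76)}
  {65, 66} × {p75, p76} = {(65,p75), (65,p76), (66,p75), (66,p76)}
  {64, 65, 66} × {p75, p76} = {(64,p75), (64,p76), (65,p75), (65,p76), (66,p75), (66,p76)}
These 22 distinct sets form the basis B.
Close under arbitrary unions to get τ_{X×Y}; counting gives |τ_{X×Y}| = 64.


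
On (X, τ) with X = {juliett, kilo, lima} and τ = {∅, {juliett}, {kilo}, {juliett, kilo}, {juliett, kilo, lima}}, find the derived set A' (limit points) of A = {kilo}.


A' = {lima}

For each x ∈ X, list the open sets U ∈ τ with x ∈ U, then check whether U ∩ (A ∖ {x}) ≠ ∅ for every such U.
  x = juliett: open {juliett} ∋ x has {juliett} ∩ (A ∖ {juliett}) = ∅, so x is NOT a limit point.
  x = kilo: open {kilo} ∋ x has {kilo} ∩ (A ∖ {kilo}) = ∅, so x is NOT a limit point.
  x = lima: opens ∋ x are {juliett, kilo, lima}; each meets A ∖ {lima}, so x IS a limit point.
Collecting: A' = {lima}.


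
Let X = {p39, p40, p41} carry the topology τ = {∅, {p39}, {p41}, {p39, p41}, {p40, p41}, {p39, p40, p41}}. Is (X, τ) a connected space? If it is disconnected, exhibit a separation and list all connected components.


(X, τ) is disconnected; components = [{p39}, {p40, p41}].

Find clopen sets (U ∈ τ with X ∖ U ∈ τ):
  U = ∅, X ∖ U = {p39, p40, p41} — both open, so U is clopen.
  U = {p39}, X ∖ U = {p40, p41} — both open, so U is clopen.
  U = {p40, p41}, X ∖ U = {p39} — both open, so U is clopen.
  U = {p39, p40, p41}, X ∖ U = ∅ — both open, so U is clopen.
Nontrivial clopen(s) exist: e.g. {p40, p41}. So (X, τ) is disconnected.
Compute connected components by grouping points that agree on all clopens:
  component: {p39}
  component: {p40, p41}


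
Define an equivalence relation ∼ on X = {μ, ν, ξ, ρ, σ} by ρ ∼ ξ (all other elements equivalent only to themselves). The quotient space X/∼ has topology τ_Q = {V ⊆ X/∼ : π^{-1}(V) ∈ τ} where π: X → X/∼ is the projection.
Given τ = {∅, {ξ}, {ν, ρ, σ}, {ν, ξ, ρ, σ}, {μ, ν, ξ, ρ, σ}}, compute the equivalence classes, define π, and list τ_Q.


X/∼ = {[μ], [ν], [ξ=ρ], [σ]}; |τ_Q| = 3.

Equivalence classes: [μ], [ν], [ξ=ρ], [σ].
Quotient map π: X → X/∼ sends μ ↦ [μ], ν ↦ [ν], ξ ↦ [ξ=ρ], ρ ↦ [ξ=ρ], σ ↦ [σ].
For each subset V ⊆ X/∼, compute π^{-1}(V) ⊆ X and check whether π^{-1}(V) ∈ τ. V is open in τ_Q iff π^{-1}(V) ∈ τ.
  V = {}: π^{-1}(V) = ∅ ∈ τ ✓.
  V = {[μ]}: π^{-1}(V) = {μ} ∉ τ ✗.
  V = {[ν]}: π^{-1}(V) = {ν} ∉ τ ✗.
  V = {[μ], [ν]}: π^{-1}(V) = {μ, ν} ∉ τ ✗.
  V = {[ξ=ρ]}: π^{-1}(V) = {ξ, ρ} ∉ τ ✗.
  V = {[μ], [ξ=ρ]}: π^{-1}(V) = {μ, ξ, ρ} ∉ τ ✗.
  V = {[ν], [ξ=ρ]}: π^{-1}(V) = {ν, ξ, ρ} ∉ τ ✗.
  V = {[μ], [ν], [ξ=ρ]}: π^{-1}(V) = {μ, ν, ξ, ρ} ∉ τ ✗.
  V = {[σ]}: π^{-1}(V) = {σ} ∉ τ ✗.
  V = {[μ], [σ]}: π^{-1}(V) = {μ, σ} ∉ τ ✗.
  V = {[ν], [σ]}: π^{-1}(V) = {ν, σ} ∉ τ ✗.
  V = {[μ], [ν], [σ]}: π^{-1}(V) = {μ, ν, σ} ∉ τ ✗.
  V = {[ξ=ρ], [σ]}: π^{-1}(V) = {ξ, ρ, σ} ∉ τ ✗.
  V = {[μ], [ξ=ρ], [σ]}: π^{-1}(V) = {μ, ξ, ρ, σ} ∉ τ ✗.
  V = {[ν], [ξ=ρ], [σ]}: π^{-1}(V) = {ν, ξ, ρ, σ} ∈ τ ✓.
  V = {[μ], [ν], [ξ=ρ], [σ]}: π^{-1}(V) = {μ, ν, ξ, ρ, σ} ∈ τ ✓.
Open sets in the quotient: τ_Q = {{}, {[ν], [ξ=ρ], [σ]}, {[μ], [ν], [ξ=ρ], [σ]}} (3 elements).


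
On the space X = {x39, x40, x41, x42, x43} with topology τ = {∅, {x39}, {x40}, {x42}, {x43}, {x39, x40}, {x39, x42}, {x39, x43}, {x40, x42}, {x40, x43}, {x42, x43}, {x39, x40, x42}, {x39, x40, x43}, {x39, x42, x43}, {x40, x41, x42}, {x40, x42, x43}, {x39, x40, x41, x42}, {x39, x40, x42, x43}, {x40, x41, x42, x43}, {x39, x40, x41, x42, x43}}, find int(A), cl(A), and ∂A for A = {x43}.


int(A) = {x43}, cl(A) = {x43}, ∂A = ∅.

Closed sets in (X, τ) are complements of opens:
  closed(X, τ) = {∅, {x39}, {x41}, {x43}, {x39, x41}, {x39, x43}, {x40, x41}, {x41, x42}, {x41, x43}, {x39, x40, x41}, {x39, x41, x42}, {x39, x41, x43}, {x40, x41, x42}, {x40, x41, x43}, {x41, x42, x43}, {x39, x40, x41, x42}, {x39, x40, x41, x43}, {x39, x41, x42, x43}, {x40, x41, x42, x43}, {x39, x40, x41, x42, x43}}.
int(A) = ⋃ {U ∈ τ : U ⊆ A}. Opens contained in A: ∅, {x43}.
Taking the union of these: int(A) = {x43}.
cl(A) = ⋂ {C closed : A ⊆ C}. Closed sets containing A: {x43}, {x39, x43}, {x41, x43}, {x39, x41, x43}, {x40, x41, x43}, {x41, x42, x43}, {x39, x40, x41, x43}, {x39, x41, x42, x43}, {x40, x41, x42, x43}, {x39, x40, x41, x42, x43}.
Intersecting these: cl(A) = {x43}.
∂A = cl(A) ∖ int(A) = {x43} ∖ {x43} = ∅.


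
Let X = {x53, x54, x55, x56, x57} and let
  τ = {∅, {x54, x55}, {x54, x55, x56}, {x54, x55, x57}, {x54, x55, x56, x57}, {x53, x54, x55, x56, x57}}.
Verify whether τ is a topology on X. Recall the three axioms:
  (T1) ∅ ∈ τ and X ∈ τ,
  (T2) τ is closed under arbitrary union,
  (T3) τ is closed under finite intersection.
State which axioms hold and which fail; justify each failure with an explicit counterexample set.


τ IS a topology on X.

Axiom (T1): ∅ ∈ τ? Yes; X ∈ τ? Yes.
Axiom (T2/T3): check pairwise unions and intersections of members of τ.
All pairwise intersections and unions checked — each lies in τ. Therefore τ satisfies (T1), (T2), (T3): it IS a topology on X.


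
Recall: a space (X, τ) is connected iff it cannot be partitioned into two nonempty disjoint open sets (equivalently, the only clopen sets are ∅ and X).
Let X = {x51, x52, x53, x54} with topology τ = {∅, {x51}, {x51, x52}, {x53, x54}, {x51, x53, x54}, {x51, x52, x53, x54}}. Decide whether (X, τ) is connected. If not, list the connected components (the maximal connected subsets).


(X, τ) is disconnected; components = [{x51, x52}, {x53, x54}].

Find clopen sets (U ∈ τ with X ∖ U ∈ τ):
  U = ∅, X ∖ U = {x51, x52, x53, x54} — both open, so U is clopen.
  U = {x51, x52}, X ∖ U = {x53, x54} — both open, so U is clopen.
  U = {x53, x54}, X ∖ U = {x51, x52} — both open, so U is clopen.
  U = {x51, x52, x53, x54}, X ∖ U = ∅ — both open, so U is clopen.
Nontrivial clopen(s) exist: e.g. {x53, x54}. So (X, τ) is disconnected.
Compute connected components by grouping points that agree on all clopens:
  component: {x51, x52}
  component: {x53, x54}


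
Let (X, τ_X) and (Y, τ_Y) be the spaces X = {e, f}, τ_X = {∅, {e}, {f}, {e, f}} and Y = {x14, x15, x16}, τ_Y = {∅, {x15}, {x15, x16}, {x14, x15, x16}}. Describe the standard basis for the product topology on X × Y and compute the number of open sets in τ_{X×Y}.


Basis B = {∅ × ∅, {e} × {x15}, {f} × {x15}, {e} × {x15, x16}, {e, f} × {x15}, {f} × {x15, x16}, {e} × {x14, x15, x16}, {f} × {x14, x15, x16}, {e, f} × {x15, x16}, {e, f} × {x14, x15, x16}}; |τ_{X×Y}| = 16.

Enumerate products U × V with U ∈ τ_X, V ∈ τ_Y (deduplicated):
  ∅ × ∅ = {} (∅)
  {e} × {x15} = {(e,x15)}
  {f} × {x15} = {(f,x15)}
  {e} × {x15, x16} = {(e,x15), (e,x16)}
  {e, f} × {x15} = {(e,x15), (f,x15)}
  {f} × {x15, x16} = {(f,x15), (f,x16)}
  {e} × {x14, x15, x16} = {(e,x14), (e,x15), (e,x16)}
  {f} × {x14, x15, x16} = {(f,x14), (f,x15), (f,x16)}
  {e, f} × {x15, x16} = {(e,x15), (e,x16), (f,x15), (f,x16)}
  {e, f} × {x14, x15, x16} = {(e,x14), (e,x15), (e,x16), (f,x14), (f,x15), (f,x16)}
These 10 distinct sets form the basis B.
Close under arbitrary unions to get τ_{X×Y}; counting gives |τ_{X×Y}| = 16.


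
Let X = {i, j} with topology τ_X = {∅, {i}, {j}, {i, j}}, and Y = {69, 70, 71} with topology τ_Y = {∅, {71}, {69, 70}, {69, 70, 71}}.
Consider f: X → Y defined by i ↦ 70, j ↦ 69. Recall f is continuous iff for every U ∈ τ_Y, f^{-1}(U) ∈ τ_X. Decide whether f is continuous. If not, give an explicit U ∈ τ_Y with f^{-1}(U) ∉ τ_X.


f IS continuous.

Compute f^{-1}(U) for each U ∈ τ_Y:
  U = ∅: f^{-1}(U) = ∅ ∈ τ_X ✓.
  U = {71}: f^{-1}(U) = ∅ ∈ τ_X ✓.
  U = {69, 70}: f^{-1}(U) = {i, j} ∈ τ_X ✓.
  U = {69, 70, 71}: f^{-1}(U) = {i, j} ∈ τ_X ✓.
Every preimage lies in τ_X, so f IS continuous.


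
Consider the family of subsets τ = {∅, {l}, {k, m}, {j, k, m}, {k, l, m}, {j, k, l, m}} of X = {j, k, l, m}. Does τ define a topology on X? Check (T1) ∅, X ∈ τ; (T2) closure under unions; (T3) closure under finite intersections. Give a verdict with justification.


τ IS a topology on X.

Axiom (T1): ∅ ∈ τ? Yes; X ∈ τ? Yes.
Axiom (T2/T3): check pairwise unions and intersections of members of τ.
All pairwise intersections and unions checked — each lies in τ. Therefore τ satisfies (T1), (T2), (T3): it IS a topology on X.


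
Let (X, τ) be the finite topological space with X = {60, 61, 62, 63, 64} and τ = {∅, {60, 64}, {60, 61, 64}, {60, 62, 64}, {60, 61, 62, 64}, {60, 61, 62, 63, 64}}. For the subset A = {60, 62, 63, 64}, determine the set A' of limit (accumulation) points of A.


A' = {60, 61, 62, 63, 64}

For each x ∈ X, list the open sets U ∈ τ with x ∈ U, then check whether U ∩ (A ∖ {x}) ≠ ∅ for every such U.
  x = 60: opens ∋ x are {60, 64}, {60, 61, 64}, {60, 62, 64}, {60, 61, 62, 64}, {60, 61, 62, 63, 64}; each meets A ∖ {60}, so x IS a limit point.
  x = 61: opens ∋ x are {60, 61, 64}, {60, 61, 62, 64}, {60, 61, 62, 63, 64}; each meets A ∖ {61}, so x IS a limit point.
  x = 62: opens ∋ x are {60, 62, 64}, {60, 61, 62, 64}, {60, 61, 62, 63, 64}; each meets A ∖ {62}, so x IS a limit point.
  x = 63: opens ∋ x are {60, 61, 62, 63, 64}; each meets A ∖ {63}, so x IS a limit point.
  x = 64: opens ∋ x are {60, 64}, {60, 61, 64}, {60, 62, 64}, {60, 61, 62, 64}, {60, 61, 62, 63, 64}; each meets A ∖ {64}, so x IS a limit point.
Collecting: A' = {60, 61, 62, 63, 64}.


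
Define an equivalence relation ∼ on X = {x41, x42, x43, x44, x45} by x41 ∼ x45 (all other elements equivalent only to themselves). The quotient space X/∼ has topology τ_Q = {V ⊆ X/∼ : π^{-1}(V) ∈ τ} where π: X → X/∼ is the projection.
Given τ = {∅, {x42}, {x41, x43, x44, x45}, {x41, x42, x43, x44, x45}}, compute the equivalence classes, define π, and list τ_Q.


X/∼ = {[x41=x45], [x42], [x43], [x44]}; |τ_Q| = 4.

Equivalence classes: [x41=x45], [x42], [x43], [x44].
Quotient map π: X → X/∼ sends x41 ↦ [x41=x45], x42 ↦ [x42], x43 ↦ [x43], x44 ↦ [x44], x45 ↦ [x41=x45].
For each subset V ⊆ X/∼, compute π^{-1}(V) ⊆ X and check whether π^{-1}(V) ∈ τ. V is open in τ_Q iff π^{-1}(V) ∈ τ.
  V = {}: π^{-1}(V) = ∅ ∈ τ ✓.
  V = {[x41=x45]}: π^{-1}(V) = {x41, x45} ∉ τ ✗.
  V = {[x42]}: π^{-1}(V) = {x42} ∈ τ ✓.
  V = {[x41=x45], [x42]}: π^{-1}(V) = {x41, x42, x45} ∉ τ ✗.
  V = {[x43]}: π^{-1}(V) = {x43} ∉ τ ✗.
  V = {[x41=x45], [x43]}: π^{-1}(V) = {x41, x43, x45} ∉ τ ✗.
  V = {[x42], [x43]}: π^{-1}(V) = {x42, x43} ∉ τ ✗.
  V = {[x41=x45], [x42], [x43]}: π^{-1}(V) = {x41, x42, x43, x45} ∉ τ ✗.
  V = {[x44]}: π^{-1}(V) = {x44} ∉ τ ✗.
  V = {[x41=x45], [x44]}: π^{-1}(V) = {x41, x44, x45} ∉ τ ✗.
  V = {[x42], [x44]}: π^{-1}(V) = {x42, x44} ∉ τ ✗.
  V = {[x41=x45], [x42], [x44]}: π^{-1}(V) = {x41, x42, x44, x45} ∉ τ ✗.
  V = {[x43], [x44]}: π^{-1}(V) = {x43, x44} ∉ τ ✗.
  V = {[x41=x45], [x43], [x44]}: π^{-1}(V) = {x41, x43, x44, x45} ∈ τ ✓.
  V = {[x42], [x43], [x44]}: π^{-1}(V) = {x42, x43, x44} ∉ τ ✗.
  V = {[x41=x45], [x42], [x43], [x44]}: π^{-1}(V) = {x41, x42, x43, x44, x45} ∈ τ ✓.
Open sets in the quotient: τ_Q = {{}, {[x42]}, {[x41=x45], [x43], [x44]}, {[x41=x45], [x42], [x43], [x44]}} (4 elements).


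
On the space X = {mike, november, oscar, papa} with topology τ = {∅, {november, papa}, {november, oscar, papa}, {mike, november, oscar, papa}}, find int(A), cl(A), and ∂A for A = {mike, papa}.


int(A) = ∅, cl(A) = {mike, november, oscar, papa}, ∂A = {mike, november, oscar, papa}.

Closed sets in (X, τ) are complements of opens:
  closed(X, τ) = {∅, {mike}, {mike, oscar}, {mike, november, oscar, papa}}.
int(A) = ⋃ {U ∈ τ : U ⊆ A}. Opens contained in A: ∅.
Taking the union of these: int(A) = ∅.
cl(A) = ⋂ {C closed : A ⊆ C}. Closed sets containing A: {mike, november, oscar, papa}.
Intersecting these: cl(A) = {mike, november, oscar, papa}.
∂A = cl(A) ∖ int(A) = {mike, november, oscar, papa} ∖ ∅ = {mike, november, oscar, papa}.


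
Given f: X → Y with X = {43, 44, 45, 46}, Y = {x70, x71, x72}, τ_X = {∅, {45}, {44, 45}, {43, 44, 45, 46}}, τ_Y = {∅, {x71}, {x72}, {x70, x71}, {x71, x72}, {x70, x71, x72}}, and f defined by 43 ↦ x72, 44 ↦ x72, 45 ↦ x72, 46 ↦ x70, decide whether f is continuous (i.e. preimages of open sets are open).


f is NOT continuous.

Compute f^{-1}(U) for each U ∈ τ_Y:
  U = ∅: f^{-1}(U) = ∅ ∈ τ_X ✓.
  U = {x71}: f^{-1}(U) = ∅ ∈ τ_X ✓.
  U = {x72}: f^{-1}(U) = {43, 44, 45} ∉ τ_X ✗.
  U = {x70, x71}: f^{-1}(U) = {46} ∉ τ_X ✗.
  U = {x71, x72}: f^{-1}(U) = {43, 44, 45} ∉ τ_X ✗.
  U = {x70, x71, x72}: f^{-1}(U) = {43, 44, 45, 46} ∈ τ_X ✓.
Found U = {x72} with f^{-1}(U) = {43, 44, 45} not in τ_X. Therefore f is NOT continuous.


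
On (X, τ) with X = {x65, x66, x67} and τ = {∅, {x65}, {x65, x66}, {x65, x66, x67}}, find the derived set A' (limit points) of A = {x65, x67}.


A' = {x66, x67}

For each x ∈ X, list the open sets U ∈ τ with x ∈ U, then check whether U ∩ (A ∖ {x}) ≠ ∅ for every such U.
  x = x65: open {x65} ∋ x has {x65} ∩ (A ∖ {x65}) = ∅, so x is NOT a limit point.
  x = x66: opens ∋ x are {x65, x66}, {x65, x66, x67}; each meets A ∖ {x66}, so x IS a limit point.
  x = x67: opens ∋ x are {x65, x66, x67}; each meets A ∖ {x67}, so x IS a limit point.
Collecting: A' = {x66, x67}.


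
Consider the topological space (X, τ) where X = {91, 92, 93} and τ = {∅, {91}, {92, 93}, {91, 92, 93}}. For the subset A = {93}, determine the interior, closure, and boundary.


int(A) = ∅, cl(A) = {92, 93}, ∂A = {92, 93}.

Closed sets in (X, τ) are complements of opens:
  closed(X, τ) = {∅, {91}, {92, 93}, {91, 92, 93}}.
int(A) = ⋃ {U ∈ τ : U ⊆ A}. Opens contained in A: ∅.
Taking the union of these: int(A) = ∅.
cl(A) = ⋂ {C closed : A ⊆ C}. Closed sets containing A: {92, 93}, {91, 92, 93}.
Intersecting these: cl(A) = {92, 93}.
∂A = cl(A) ∖ int(A) = {92, 93} ∖ ∅ = {92, 93}.


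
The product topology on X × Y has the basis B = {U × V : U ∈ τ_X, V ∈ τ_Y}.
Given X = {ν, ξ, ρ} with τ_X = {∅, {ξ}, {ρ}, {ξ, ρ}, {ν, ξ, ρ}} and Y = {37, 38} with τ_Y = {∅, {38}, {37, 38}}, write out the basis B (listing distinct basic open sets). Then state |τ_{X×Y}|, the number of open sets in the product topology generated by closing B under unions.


Basis B = {∅ × ∅, {ξ} × {38}, {ρ} × {38}, {ξ} × {37, 38}, {ξ, ρ} × {38}, {ρ} × {37, 38}, {ν, ξ, ρ} × {38}, {ξ, ρ} × {37, 38}, {ν, ξ, ρ} × {37, 38}}; |τ_{X×Y}| = 14.

Enumerate products U × V with U ∈ τ_X, V ∈ τ_Y (deduplicated):
  ∅ × ∅ = {} (∅)
  {ξ} × {38} = {(ξ,38)}
  {ρ} × {38} = {(ρ,38)}
  {ξ} × {37, 38} = {(ξ,37), (ξ,38)}
  {ξ, ρ} × {38} = {(ξ,38), (ρ,38)}
  {ρ} × {37, 38} = {(ρ,37), (ρ,38)}
  {ν, ξ, ρ} × {38} = {(ν,38), (ξ,38), (ρ,38)}
  {ξ, ρ} × {37, 38} = {(ξ,37), (ξ,38), (ρ,37), (ρ,38)}
  {ν, ξ, ρ} × {37, 38} = {(ν,37), (ν,38), (ξ,37), (ξ,38), (ρ,37), (ρ,38)}
These 9 distinct sets form the basis B.
Close under arbitrary unions to get τ_{X×Y}; counting gives |τ_{X×Y}| = 14.


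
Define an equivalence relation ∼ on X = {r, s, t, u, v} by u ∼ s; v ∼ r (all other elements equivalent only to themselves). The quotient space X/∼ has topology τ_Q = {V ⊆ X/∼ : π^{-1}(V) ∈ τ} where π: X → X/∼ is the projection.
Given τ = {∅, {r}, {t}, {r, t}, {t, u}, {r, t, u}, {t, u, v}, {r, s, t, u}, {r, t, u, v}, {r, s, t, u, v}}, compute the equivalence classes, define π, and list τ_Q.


X/∼ = {[r=v], [s=u], [t]}; |τ_Q| = 3.

Equivalence classes: [r=v], [s=u], [t].
Quotient map π: X → X/∼ sends r ↦ [r=v], s ↦ [s=u], t ↦ [t], u ↦ [s=u], v ↦ [r=v].
For each subset V ⊆ X/∼, compute π^{-1}(V) ⊆ X and check whether π^{-1}(V) ∈ τ. V is open in τ_Q iff π^{-1}(V) ∈ τ.
  V = {}: π^{-1}(V) = ∅ ∈ τ ✓.
  V = {[r=v]}: π^{-1}(V) = {r, v} ∉ τ ✗.
  V = {[s=u]}: π^{-1}(V) = {s, u} ∉ τ ✗.
  V = {[r=v], [s=u]}: π^{-1}(V) = {r, s, u, v} ∉ τ ✗.
  V = {[t]}: π^{-1}(V) = {t} ∈ τ ✓.
  V = {[r=v], [t]}: π^{-1}(V) = {r, t, v} ∉ τ ✗.
  V = {[s=u], [t]}: π^{-1}(V) = {s, t, u} ∉ τ ✗.
  V = {[r=v], [s=u], [t]}: π^{-1}(V) = {r, s, t, u, v} ∈ τ ✓.
Open sets in the quotient: τ_Q = {{}, {[t]}, {[r=v], [s=u], [t]}} (3 elements).


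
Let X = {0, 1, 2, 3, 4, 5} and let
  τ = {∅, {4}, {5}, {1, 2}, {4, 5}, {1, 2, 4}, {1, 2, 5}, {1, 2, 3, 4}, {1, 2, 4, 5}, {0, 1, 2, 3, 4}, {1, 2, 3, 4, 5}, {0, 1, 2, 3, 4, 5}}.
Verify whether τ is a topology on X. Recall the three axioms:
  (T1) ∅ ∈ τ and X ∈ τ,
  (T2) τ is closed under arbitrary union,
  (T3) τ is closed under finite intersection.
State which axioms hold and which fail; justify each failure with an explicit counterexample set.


τ IS a topology on X.

Axiom (T1): ∅ ∈ τ? Yes; X ∈ τ? Yes.
Axiom (T2/T3): check pairwise unions and intersections of members of τ.
All pairwise intersections and unions checked — each lies in τ. Therefore τ satisfies (T1), (T2), (T3): it IS a topology on X.


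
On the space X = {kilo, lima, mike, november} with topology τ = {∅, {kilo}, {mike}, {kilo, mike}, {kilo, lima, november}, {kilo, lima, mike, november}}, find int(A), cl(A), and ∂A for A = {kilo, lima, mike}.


int(A) = {kilo, mike}, cl(A) = {kilo, lima, mike, november}, ∂A = {lima, november}.

Closed sets in (X, τ) are complements of opens:
  closed(X, τ) = {∅, {mike}, {lima, november}, {kilo, lima, november}, {lima, mike, november}, {kilo, lima, mike, november}}.
int(A) = ⋃ {U ∈ τ : U ⊆ A}. Opens contained in A: ∅, {kilo}, {mike}, {kilo, mike}.
Taking the union of these: int(A) = {kilo, mike}.
cl(A) = ⋂ {C closed : A ⊆ C}. Closed sets containing A: {kilo, lima, mike, november}.
Intersecting these: cl(A) = {kilo, lima, mike, november}.
∂A = cl(A) ∖ int(A) = {kilo, lima, mike, november} ∖ {kilo, mike} = {lima, november}.


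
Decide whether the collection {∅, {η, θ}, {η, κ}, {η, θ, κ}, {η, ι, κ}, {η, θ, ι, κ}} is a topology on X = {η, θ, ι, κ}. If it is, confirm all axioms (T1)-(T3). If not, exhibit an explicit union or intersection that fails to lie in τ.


τ is NOT a topology on X.

Axiom (T1): ∅ ∈ τ? Yes; X ∈ τ? Yes.
Axiom (T2/T3): check pairwise unions and intersections of members of τ.
Counterexample for (T3): {η, θ} ∩ {η, κ} = {η} ∉ τ. Therefore τ is NOT a topology.


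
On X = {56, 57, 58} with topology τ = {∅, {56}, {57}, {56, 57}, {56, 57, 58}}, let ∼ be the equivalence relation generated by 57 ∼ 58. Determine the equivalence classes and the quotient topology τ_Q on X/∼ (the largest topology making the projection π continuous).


X/∼ = {[56], [57=58]}; |τ_Q| = 3.

Equivalence classes: [56], [57=58].
Quotient map π: X → X/∼ sends 56 ↦ [56], 57 ↦ [57=58], 58 ↦ [57=58].
For each subset V ⊆ X/∼, compute π^{-1}(V) ⊆ X and check whether π^{-1}(V) ∈ τ. V is open in τ_Q iff π^{-1}(V) ∈ τ.
  V = {}: π^{-1}(V) = ∅ ∈ τ ✓.
  V = {[56]}: π^{-1}(V) = {56} ∈ τ ✓.
  V = {[57=58]}: π^{-1}(V) = {57, 58} ∉ τ ✗.
  V = {[56], [57=58]}: π^{-1}(V) = {56, 57, 58} ∈ τ ✓.
Open sets in the quotient: τ_Q = {{}, {[56]}, {[56], [57=58]}} (3 elements).


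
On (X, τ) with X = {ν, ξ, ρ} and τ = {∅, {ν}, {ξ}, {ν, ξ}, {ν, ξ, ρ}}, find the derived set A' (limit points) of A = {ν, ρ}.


A' = {ρ}

For each x ∈ X, list the open sets U ∈ τ with x ∈ U, then check whether U ∩ (A ∖ {x}) ≠ ∅ for every such U.
  x = ν: open {ν} ∋ x has {ν} ∩ (A ∖ {ν}) = ∅, so x is NOT a limit point.
  x = ξ: open {ξ} ∋ x has {ξ} ∩ (A ∖ {ξ}) = ∅, so x is NOT a limit point.
  x = ρ: opens ∋ x are {ν, ξ, ρ}; each meets A ∖ {ρ}, so x IS a limit point.
Collecting: A' = {ρ}.


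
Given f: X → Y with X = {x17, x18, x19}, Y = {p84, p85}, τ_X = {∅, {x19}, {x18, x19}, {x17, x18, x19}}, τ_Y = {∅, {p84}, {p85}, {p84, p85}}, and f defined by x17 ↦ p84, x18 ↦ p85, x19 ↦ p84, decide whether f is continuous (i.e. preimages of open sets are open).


f is NOT continuous.

Compute f^{-1}(U) for each U ∈ τ_Y:
  U = ∅: f^{-1}(U) = ∅ ∈ τ_X ✓.
  U = {p84}: f^{-1}(U) = {x17, x19} ∉ τ_X ✗.
  U = {p85}: f^{-1}(U) = {x18} ∉ τ_X ✗.
  U = {p84, p85}: f^{-1}(U) = {x17, x18, x19} ∈ τ_X ✓.
Found U = {p84} with f^{-1}(U) = {x17, x19} not in τ_X. Therefore f is NOT continuous.


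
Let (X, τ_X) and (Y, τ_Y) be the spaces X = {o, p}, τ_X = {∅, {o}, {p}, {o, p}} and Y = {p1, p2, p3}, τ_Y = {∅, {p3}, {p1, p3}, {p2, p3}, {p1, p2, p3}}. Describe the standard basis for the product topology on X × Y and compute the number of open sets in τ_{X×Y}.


Basis B = {∅ × ∅, {o} × {p3}, {p} × {p3}, {o} × {p1, p3}, {o} × {p2, p3}, {o, p} × {p3}, {p} × {p1, p3}, {p} × {p2, p3}, {o} × {p1, p2, p3}, {p} × {p1, p2, p3}, {o, p} × {p1, p3}, {o, p} × {p2, p3}, {o, p} × {p1, p2, p3}}; |τ_{X×Y}| = 25.

Enumerate products U × V with U ∈ τ_X, V ∈ τ_Y (deduplicated):
  ∅ × ∅ = {} (∅)
  {o} × {p3} = {(o,p3)}
  {p} × {p3} = {(p,p3)}
  {o} × {p1, p3} = {(o,p1), (o,p3)}
  {o} × {p2, p3} = {(o,p2), (o,p3)}
  {o, p} × {p3} = {(o,p3), (p,p3)}
  {p} × {p1, p3} = {(p,p1), (p,p3)}
  {p} × {p2, p3} = {(p,p2), (p,p3)}
  {o} × {p1, p2, p3} = {(o,p1), (o,p2), (o,p3)}
  {p} × {p1, p2, p3} = {(p,p1), (p,p2), (p,p3)}
  {o, p} × {p1, p3} = {(o,p1), (o,p3), (p,p1), (p,p3)}
  {o, p} × {p2, p3} = {(o,p2), (o,p3), (p,p2), (p,p3)}
  {o, p} × {p1, p2, p3} = {(o,p1), (o,p2), (o,p3), (p,p1), (p,p2), (p,p3)}
These 13 distinct sets form the basis B.
Close under arbitrary unions to get τ_{X×Y}; counting gives |τ_{X×Y}| = 25.


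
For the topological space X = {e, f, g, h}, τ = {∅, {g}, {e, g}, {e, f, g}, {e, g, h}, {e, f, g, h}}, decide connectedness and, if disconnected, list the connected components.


(X, τ) is connected.

Find clopen sets (U ∈ τ with X ∖ U ∈ τ):
  U = ∅, X ∖ U = {e, f, g, h} — both open, so U is clopen.
  U = {e, f, g, h}, X ∖ U = ∅ — both open, so U is clopen.
Only trivial clopens (∅ and X) exist, so (X, τ) is connected.
Compute connected components by grouping points that agree on all clopens:
  component: {e, f, g, h}


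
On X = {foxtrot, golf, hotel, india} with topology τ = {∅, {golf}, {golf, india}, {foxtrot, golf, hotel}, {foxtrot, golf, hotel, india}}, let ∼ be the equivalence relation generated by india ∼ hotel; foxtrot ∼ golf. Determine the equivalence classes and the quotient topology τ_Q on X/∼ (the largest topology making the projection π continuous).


X/∼ = {[foxtrot=golf], [hotel=india]}; |τ_Q| = 2.

Equivalence classes: [foxtrot=golf], [hotel=india].
Quotient map π: X → X/∼ sends foxtrot ↦ [foxtrot=golf], golf ↦ [foxtrot=golf], hotel ↦ [hotel=india], india ↦ [hotel=india].
For each subset V ⊆ X/∼, compute π^{-1}(V) ⊆ X and check whether π^{-1}(V) ∈ τ. V is open in τ_Q iff π^{-1}(V) ∈ τ.
  V = {}: π^{-1}(V) = ∅ ∈ τ ✓.
  V = {[foxtrot=golf]}: π^{-1}(V) = {foxtrot, golf} ∉ τ ✗.
  V = {[hotel=india]}: π^{-1}(V) = {hotel, india} ∉ τ ✗.
  V = {[foxtrot=golf], [hotel=india]}: π^{-1}(V) = {foxtrot, golf, hotel, india} ∈ τ ✓.
Open sets in the quotient: τ_Q = {{}, {[foxtrot=golf], [hotel=india]}} (2 elements).


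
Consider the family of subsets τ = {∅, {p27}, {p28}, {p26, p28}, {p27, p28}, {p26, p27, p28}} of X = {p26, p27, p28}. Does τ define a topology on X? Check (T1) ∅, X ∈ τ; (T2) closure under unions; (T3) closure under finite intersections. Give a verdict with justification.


τ IS a topology on X.

Axiom (T1): ∅ ∈ τ? Yes; X ∈ τ? Yes.
Axiom (T2/T3): check pairwise unions and intersections of members of τ.
All pairwise intersections and unions checked — each lies in τ. Therefore τ satisfies (T1), (T2), (T3): it IS a topology on X.


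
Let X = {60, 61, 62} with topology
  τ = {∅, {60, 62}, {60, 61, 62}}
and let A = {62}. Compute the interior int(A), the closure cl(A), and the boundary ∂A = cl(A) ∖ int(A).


int(A) = ∅, cl(A) = {60, 61, 62}, ∂A = {60, 61, 62}.

Closed sets in (X, τ) are complements of opens:
  closed(X, τ) = {∅, {61}, {60, 61, 62}}.
int(A) = ⋃ {U ∈ τ : U ⊆ A}. Opens contained in A: ∅.
Taking the union of these: int(A) = ∅.
cl(A) = ⋂ {C closed : A ⊆ C}. Closed sets containing A: {60, 61, 62}.
Intersecting these: cl(A) = {60, 61, 62}.
∂A = cl(A) ∖ int(A) = {60, 61, 62} ∖ ∅ = {60, 61, 62}.


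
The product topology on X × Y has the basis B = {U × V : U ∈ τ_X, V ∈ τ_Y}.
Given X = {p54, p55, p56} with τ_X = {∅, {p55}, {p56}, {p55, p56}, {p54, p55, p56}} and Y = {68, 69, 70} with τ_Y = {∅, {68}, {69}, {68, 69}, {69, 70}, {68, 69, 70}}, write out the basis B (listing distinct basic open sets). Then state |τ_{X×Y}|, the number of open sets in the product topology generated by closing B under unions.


Basis B = {∅ × ∅, {p55} × {68}, {p55} × {69}, {p56} × {68}, {p56} × {69}, {p55} × {68, 69}, {p55, p56} × {68}, {p55} × {69, 70}, {p55, p56} × {69}, {p56} × {68, 69}, {p56} × {69, 70}, {p54, p55, p56} × {68}, {p54, p55, p56} × {69}, {p55} × {68, 69, 70}, {p56} × {68, 69, 70}, {p55, p56} × {68, 69}, {p55, p56} × {69, 70}, {p54, p55, p56} × {68, 69}, {p54, p55, p56} × {69, 70}, {p55, p56} × {68, 69, 70}, {p54, p55, p56} × {68, 69, 70}}; |τ_{X×Y}| = 70.

Enumerate products U × V with U ∈ τ_X, V ∈ τ_Y (deduplicated):
  ∅ × ∅ = {} (∅)
  {p55} × {68} = {(p55,68)}
  {p55} × {69} = {(p55,69)}
  {p56} × {68} = {(p56,68)}
  {p56} × {69} = {(p56,69)}
  {p55} × {68, 69} = {(p55,68), (p55,69)}
  {p55, p56} × {68} = {(p55,68), (p56,68)}
  {p55} × {69, 70} = {(p55,69), (p55,70)}
  {p55, p56} × {69} = {(p55,69), (p56,69)}
  {p56} × {68, 69} = {(p56,68), (p56,69)}
  {p56} × {69, 70} = {(p56,69), (p56,70)}
  {p54, p55, p56} × {68} = {(p54,68), (p55,68), (p56,68)}
  {p54, p55, p56} × {69} = {(p54,69), (p55,69), (p56,69)}
  {p55} × {68, 69, 70} = {(p55,68), (p55,69), (p55,70)}
  {p56} × {68, 69, 70} = {(p56,68), (p56,69), (p56,70)}
  {p55, p56} × {68, 69} = {(p55,68), (p55,69), (p56,68), (p56,69)}
  {p55, p56} × {69, 70} = {(p55,69), (p55,70), (p56,69), (p56,70)}
  {p54, p55, p56} × {68, 69} = {(p54,68), (p54,69), (p55,68), (p55,69), (p56,68), (p56,69)}
  {p54, p55, p56} × {69, 70} = {(p54,69), (p54,70), (p55,69), (p55,70), (p56,69), (p56,70)}
  {p55, p56} × {68, 69, 70} = {(p55,68), (p55,69), (p55,70), (p56,68), (p56,69), (p56,70)}
  {p54, p55, p56} × {68, 69, 70} = {(p54,68), (p54,69), (p54,70), (p55,68), (p55,69), (p55,70), (p56,68), (p56,69), (p56,70)}
These 21 distinct sets form the basis B.
Close under arbitrary unions to get τ_{X×Y}; counting gives |τ_{X×Y}| = 70.


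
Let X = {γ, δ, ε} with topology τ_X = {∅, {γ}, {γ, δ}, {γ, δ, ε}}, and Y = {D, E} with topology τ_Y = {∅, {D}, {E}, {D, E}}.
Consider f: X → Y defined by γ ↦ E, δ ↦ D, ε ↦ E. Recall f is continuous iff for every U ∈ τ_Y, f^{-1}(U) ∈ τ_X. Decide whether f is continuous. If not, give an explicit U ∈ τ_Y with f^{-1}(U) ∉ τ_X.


f is NOT continuous.

Compute f^{-1}(U) for each U ∈ τ_Y:
  U = ∅: f^{-1}(U) = ∅ ∈ τ_X ✓.
  U = {D}: f^{-1}(U) = {δ} ∉ τ_X ✗.
  U = {E}: f^{-1}(U) = {γ, ε} ∉ τ_X ✗.
  U = {D, E}: f^{-1}(U) = {γ, δ, ε} ∈ τ_X ✓.
Found U = {D} with f^{-1}(U) = {δ} not in τ_X. Therefore f is NOT continuous.
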